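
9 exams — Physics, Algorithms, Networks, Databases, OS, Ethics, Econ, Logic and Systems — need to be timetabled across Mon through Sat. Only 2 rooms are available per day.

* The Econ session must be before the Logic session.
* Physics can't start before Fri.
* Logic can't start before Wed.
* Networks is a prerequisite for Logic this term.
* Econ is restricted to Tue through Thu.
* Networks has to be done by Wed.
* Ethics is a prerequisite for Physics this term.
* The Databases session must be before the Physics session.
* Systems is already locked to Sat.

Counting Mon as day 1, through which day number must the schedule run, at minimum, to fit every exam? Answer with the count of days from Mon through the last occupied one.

6

The precedence chain requires at least 2 distinct days.
With at most 2 per day and 9 exams, at least 5 days are needed.
Systems can't be placed before Sat — that is day 6 counting from Mon — so the schedule must run through at least 6 days.
6 works (last occupied day: Sat): for example Databases -> Mon; Ethics -> Tue; Systems -> Sat; Networks -> Mon; Algorithms -> Wed; OS -> Thu; Logic -> Wed; Econ -> Tue; Physics -> Fri.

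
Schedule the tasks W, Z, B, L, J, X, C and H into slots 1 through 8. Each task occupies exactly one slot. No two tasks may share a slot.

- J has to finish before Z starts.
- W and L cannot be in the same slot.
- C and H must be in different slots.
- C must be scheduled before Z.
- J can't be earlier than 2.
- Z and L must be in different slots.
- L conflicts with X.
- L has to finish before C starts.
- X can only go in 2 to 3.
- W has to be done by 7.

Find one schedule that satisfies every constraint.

L -> 4, Z -> 6, J -> 3, H -> 8, B -> 7, W -> 1, X -> 2, C -> 5

Checking: J(3) before Z(6); C(5) before Z(6); L(4) before C(5); L(4) != X(2); W(1) != L(4); Z(6) != L(4); C(5) != H(8); W=1 in [1,7]; J=3 in [2,8]; X=2 in [2,3]; max 1 per slot (cap 1).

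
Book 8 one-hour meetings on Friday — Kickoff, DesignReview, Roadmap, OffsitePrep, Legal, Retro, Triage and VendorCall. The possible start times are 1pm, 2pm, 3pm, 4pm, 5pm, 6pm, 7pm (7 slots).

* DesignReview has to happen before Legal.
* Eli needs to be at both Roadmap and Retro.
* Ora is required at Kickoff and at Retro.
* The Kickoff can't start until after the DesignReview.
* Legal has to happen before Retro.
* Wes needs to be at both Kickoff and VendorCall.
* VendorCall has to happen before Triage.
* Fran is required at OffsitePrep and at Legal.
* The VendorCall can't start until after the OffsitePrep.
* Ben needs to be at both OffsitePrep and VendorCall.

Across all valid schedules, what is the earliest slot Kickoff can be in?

Precedence pushes Kickoff to at least 2pm.
Kickoff at 2pm is achievable: VendorCall=3pm; Retro=3pm; Roadmap=1pm; Triage=4pm; Legal=2pm; OffsitePrep=1pm; Kickoff=2pm; DesignReview=1pm.

2pm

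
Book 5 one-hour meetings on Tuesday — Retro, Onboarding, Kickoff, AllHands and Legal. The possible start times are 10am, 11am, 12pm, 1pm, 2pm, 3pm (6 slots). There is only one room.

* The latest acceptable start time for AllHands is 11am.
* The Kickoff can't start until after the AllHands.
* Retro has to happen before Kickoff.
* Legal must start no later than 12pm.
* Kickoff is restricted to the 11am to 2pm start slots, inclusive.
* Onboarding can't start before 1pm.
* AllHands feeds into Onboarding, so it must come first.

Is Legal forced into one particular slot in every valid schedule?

No

Legal can be 10am (e.g. Retro in 12pm, Kickoff in 2pm, Onboarding in 1pm, Legal in 10am, AllHands in 11am) or 11am (e.g. Retro=12pm; Onboarding=1pm; AllHands=10am; Kickoff=2pm; Legal=11am).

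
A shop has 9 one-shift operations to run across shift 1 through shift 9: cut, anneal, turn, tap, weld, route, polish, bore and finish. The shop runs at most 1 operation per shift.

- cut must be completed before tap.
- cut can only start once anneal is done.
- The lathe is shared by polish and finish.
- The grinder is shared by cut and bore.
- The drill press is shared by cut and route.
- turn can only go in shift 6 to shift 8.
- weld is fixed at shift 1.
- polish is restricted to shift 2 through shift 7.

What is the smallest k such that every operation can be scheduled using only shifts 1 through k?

The precedence chain requires at least 3 distinct shifts.
With at most 1 per shift and 9 operations, at least 9 shifts are needed.
turn can't be placed before shift 6, so the schedule must run through at least shift 6.
9 works (last occupied shift: shift 9): for example route in shift 7; finish in shift 9; bore in shift 8; turn in shift 6; weld in shift 1; cut in shift 4; polish in shift 2; anneal in shift 3; tap in shift 5.

9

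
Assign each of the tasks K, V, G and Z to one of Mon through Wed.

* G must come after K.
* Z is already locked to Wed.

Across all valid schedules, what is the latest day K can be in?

Downstream work caps K at Tue.
K at Tue is achievable: Z=Wed; K=Tue; G=Wed; V=Mon.

Tue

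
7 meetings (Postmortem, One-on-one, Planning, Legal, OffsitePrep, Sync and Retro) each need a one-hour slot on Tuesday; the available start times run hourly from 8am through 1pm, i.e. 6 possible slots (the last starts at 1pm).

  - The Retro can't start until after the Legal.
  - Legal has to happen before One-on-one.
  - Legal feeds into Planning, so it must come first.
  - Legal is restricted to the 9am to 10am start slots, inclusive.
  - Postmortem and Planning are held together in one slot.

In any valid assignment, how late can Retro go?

1pm

Precedence pushes Retro to at least 10am.
Retro at 1pm is achievable: Postmortem in 10am; OffsitePrep in 8am; Planning in 10am; One-on-one in 10am; Retro in 1pm; Sync in 8am; Legal in 9am.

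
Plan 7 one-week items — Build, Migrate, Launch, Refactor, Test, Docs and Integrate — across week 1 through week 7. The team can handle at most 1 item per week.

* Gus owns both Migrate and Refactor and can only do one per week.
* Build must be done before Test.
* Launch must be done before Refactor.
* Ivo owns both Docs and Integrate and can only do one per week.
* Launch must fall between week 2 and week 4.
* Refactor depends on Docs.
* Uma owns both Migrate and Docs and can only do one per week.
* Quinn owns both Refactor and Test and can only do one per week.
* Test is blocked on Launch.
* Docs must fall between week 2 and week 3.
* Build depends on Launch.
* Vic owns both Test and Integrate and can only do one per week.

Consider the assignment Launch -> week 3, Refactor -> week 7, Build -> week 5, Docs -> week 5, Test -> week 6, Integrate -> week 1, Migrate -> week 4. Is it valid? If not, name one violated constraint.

Quinn owns both Refactor and Test and can only do one per week — holds.
Ivo owns both Docs and Integrate and can only do one per week — holds.
Build depends on Launch — holds.
Docs must fall between week 2 and week 3 — violated.
Launch must be done before Refactor — holds.
The team can handle at most 1 item per week — violated.
Uma owns both Migrate and Docs and can only do one per week — holds.
Test is blocked on Launch — holds.
Build must be done before Test — holds.
Gus owns both Migrate and Refactor and can only do one per week — holds.
Refactor depends on Docs — holds.
Vic owns both Test and Integrate and can only do one per week — holds.
Launch must fall between week 2 and week 4 — holds.

No — it violates: Docs must fall between week 2 and week 3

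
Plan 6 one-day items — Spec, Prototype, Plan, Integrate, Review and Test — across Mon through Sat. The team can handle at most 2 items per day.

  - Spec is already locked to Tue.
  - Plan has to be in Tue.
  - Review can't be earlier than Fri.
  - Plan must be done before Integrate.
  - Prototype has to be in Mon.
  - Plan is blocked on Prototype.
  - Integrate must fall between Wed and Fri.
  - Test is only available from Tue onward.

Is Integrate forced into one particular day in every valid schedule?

Integrate can be Wed (e.g. Test=Wed, Plan=Tue, Review=Fri, Integrate=Wed, Spec=Tue, Prototype=Mon) or Thu (e.g. Plan in Tue; Integrate in Thu; Test in Wed; Prototype in Mon; Review in Fri; Spec in Tue).

No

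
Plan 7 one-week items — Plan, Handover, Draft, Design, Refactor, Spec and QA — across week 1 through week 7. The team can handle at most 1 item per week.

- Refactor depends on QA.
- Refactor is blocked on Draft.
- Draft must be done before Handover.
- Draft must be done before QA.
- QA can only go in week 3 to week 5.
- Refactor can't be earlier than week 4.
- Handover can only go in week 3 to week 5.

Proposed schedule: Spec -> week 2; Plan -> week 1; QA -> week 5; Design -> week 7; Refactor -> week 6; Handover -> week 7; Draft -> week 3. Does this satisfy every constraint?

Handover can only go in week 3 to week 5 — violated.
QA can only go in week 3 to week 5 — holds.
Draft must be done before QA — holds.
Draft must be done before Handover — holds.
Refactor can't be earlier than week 4 — holds.
The team can handle at most 1 item per week — violated.
Refactor is blocked on Draft — holds.
Refactor depends on QA — holds.

Invalid. Handover can only go in week 3 to week 5.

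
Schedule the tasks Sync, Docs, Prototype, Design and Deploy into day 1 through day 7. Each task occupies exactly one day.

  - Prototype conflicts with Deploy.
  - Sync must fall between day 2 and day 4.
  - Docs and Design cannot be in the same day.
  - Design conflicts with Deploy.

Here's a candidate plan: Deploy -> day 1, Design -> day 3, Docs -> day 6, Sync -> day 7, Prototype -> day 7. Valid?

No. Sync must fall between day 2 and day 4 is not satisfied.

Prototype conflicts with Deploy — holds.
Sync must fall between day 2 and day 4 — violated.
Design conflicts with Deploy — holds.
Docs and Design cannot be in the same day — holds.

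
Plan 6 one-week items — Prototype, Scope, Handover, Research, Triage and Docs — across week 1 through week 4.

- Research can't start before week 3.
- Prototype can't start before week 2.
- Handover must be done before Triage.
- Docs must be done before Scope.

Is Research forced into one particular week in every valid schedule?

No

Research can be week 3 (e.g. Scope=week 2, Triage=week 2, Prototype=week 2, Handover=week 1, Research=week 3, Docs=week 1) or week 4 (e.g. Triage in week 2, Prototype in week 2, Scope in week 2, Docs in week 1, Research in week 4, Handover in week 1).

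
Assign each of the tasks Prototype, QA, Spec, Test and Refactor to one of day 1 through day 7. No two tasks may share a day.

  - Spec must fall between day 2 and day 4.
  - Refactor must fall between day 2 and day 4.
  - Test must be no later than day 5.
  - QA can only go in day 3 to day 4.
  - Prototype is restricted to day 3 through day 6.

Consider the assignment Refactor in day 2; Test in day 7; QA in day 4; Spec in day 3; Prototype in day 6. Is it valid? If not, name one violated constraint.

No. Test must be no later than day 5 is not satisfied.

Spec must fall between day 2 and day 4 — holds.
Test must be no later than day 5 — violated.
QA can only go in day 3 to day 4 — holds.
No two tasks may share a day — holds.
Refactor must fall between day 2 and day 4 — holds.
Prototype is restricted to day 3 through day 6 — holds.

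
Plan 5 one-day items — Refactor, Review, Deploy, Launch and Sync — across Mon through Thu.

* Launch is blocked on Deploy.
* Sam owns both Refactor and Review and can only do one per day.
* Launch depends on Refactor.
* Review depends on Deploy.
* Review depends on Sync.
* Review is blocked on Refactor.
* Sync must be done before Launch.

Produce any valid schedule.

Sync -> Mon, Review -> Tue, Refactor -> Mon, Launch -> Tue, Deploy -> Mon

Checking: Refactor(Mon) before Launch(Tue); Sync(Mon) before Launch(Tue); Sync(Mon) before Review(Tue); Deploy(Mon) before Review(Tue); Deploy(Mon) before Launch(Tue); Refactor(Mon) before Review(Tue); Refactor(Mon) != Review(Tue).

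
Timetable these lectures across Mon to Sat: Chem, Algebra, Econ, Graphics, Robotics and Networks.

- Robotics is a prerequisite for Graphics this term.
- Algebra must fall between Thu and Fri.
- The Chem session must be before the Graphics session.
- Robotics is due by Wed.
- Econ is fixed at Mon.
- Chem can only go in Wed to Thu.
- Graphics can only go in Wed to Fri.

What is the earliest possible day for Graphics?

Thu

Graphics is available from Wed; precedence pushes Graphics to at least Thu; Graphics's own window allows nothing later than Fri.
Graphics at Thu is achievable: Chem=Wed; Econ=Mon; Algebra=Thu; Robotics=Mon; Graphics=Thu; Networks=Mon.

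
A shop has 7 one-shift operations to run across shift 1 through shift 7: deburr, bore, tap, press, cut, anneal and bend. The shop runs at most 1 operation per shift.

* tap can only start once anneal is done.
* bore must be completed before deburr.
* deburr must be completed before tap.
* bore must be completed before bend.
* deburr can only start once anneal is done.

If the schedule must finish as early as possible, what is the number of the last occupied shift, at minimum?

shift 7

The precedence chain requires at least 3 distinct shifts.
With at most 1 per shift and 7 operations, at least 7 shifts are needed.
7 works (last occupied shift: shift 7): for example tap in shift 4, press in shift 6, anneal in shift 2, deburr in shift 3, bend in shift 5, bore in shift 1, cut in shift 7.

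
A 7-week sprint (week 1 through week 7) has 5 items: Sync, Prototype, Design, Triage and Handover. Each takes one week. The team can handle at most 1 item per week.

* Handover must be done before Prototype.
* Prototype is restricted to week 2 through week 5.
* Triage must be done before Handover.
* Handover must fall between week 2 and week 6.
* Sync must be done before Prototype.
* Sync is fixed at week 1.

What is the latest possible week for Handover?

week 4

Handover is available from week 2; Handover's own window allows nothing later than week 6; downstream work caps Handover at week 4.
Handover at week 4 is achievable: Prototype=week 5; Triage=week 2; Design=week 3; Sync=week 1; Handover=week 4.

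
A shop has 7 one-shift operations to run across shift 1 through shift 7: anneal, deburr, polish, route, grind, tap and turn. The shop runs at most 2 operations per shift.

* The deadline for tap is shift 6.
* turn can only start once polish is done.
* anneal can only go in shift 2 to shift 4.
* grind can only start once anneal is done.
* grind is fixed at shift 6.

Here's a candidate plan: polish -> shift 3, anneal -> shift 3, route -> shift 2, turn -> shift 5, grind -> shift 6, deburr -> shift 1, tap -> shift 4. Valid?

Yes, all constraints hold

The deadline for tap is shift 6 — holds.
turn can only start once polish is done — holds.
grind can only start once anneal is done — holds.
grind is fixed at shift 6 — holds.
anneal can only go in shift 2 to shift 4 — holds.
The shop runs at most 2 operations per shift — holds.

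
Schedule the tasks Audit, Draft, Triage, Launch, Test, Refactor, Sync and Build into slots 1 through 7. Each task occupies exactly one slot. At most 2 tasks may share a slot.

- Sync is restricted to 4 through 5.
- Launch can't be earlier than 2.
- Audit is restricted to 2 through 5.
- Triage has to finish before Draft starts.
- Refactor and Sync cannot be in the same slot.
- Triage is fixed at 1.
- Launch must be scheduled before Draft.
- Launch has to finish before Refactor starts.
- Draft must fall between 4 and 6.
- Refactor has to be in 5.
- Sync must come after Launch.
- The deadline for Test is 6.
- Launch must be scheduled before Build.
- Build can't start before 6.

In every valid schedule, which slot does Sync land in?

Sync's window is 4–5.
Refactor is fixed at 5, and Sync can't share a slot with Refactor.
So Sync must be 4.

4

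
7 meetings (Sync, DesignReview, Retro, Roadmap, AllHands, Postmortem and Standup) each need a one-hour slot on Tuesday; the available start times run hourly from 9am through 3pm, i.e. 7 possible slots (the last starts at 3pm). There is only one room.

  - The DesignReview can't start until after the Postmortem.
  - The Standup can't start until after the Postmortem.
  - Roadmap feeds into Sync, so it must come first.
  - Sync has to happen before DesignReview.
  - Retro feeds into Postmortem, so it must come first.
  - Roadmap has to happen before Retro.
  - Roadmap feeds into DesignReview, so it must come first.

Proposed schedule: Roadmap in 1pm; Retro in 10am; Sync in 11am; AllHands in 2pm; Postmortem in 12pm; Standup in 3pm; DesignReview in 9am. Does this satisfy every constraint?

There is only one room — holds.
Roadmap feeds into Sync, so it must come first — violated.
The DesignReview can't start until after the Postmortem — violated.
Roadmap feeds into DesignReview, so it must come first — violated.
Retro feeds into Postmortem, so it must come first — holds.
Sync has to happen before DesignReview — violated.
The Standup can't start until after the Postmortem — holds.
Roadmap has to happen before Retro — violated.

No — it violates: Roadmap feeds into DesignReview, so it must come first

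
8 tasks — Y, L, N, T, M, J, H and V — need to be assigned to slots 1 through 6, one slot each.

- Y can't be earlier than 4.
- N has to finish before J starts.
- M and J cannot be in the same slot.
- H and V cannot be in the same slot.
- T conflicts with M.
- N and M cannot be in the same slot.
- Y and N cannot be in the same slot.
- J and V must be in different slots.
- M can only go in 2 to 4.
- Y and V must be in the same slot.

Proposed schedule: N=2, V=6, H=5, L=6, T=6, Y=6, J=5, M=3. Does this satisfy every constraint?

M and J cannot be in the same slot — holds.
Y can't be earlier than 4 — holds.
T conflicts with M — holds.
Y and N cannot be in the same slot — holds.
M can only go in 2 to 4 — holds.
N and M cannot be in the same slot — holds.
Y and V must be in the same slot — holds.
J and V must be in different slots — holds.
H and V cannot be in the same slot — holds.
N has to finish before J starts — holds.

Yes, all constraints hold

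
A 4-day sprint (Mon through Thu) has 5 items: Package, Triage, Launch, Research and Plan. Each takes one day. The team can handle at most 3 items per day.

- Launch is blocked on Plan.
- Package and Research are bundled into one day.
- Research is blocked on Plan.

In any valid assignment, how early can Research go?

Tue

Precedence pushes Research to at least Tue.
Research at Tue is achievable: Triage=Mon; Package=Tue; Research=Tue; Launch=Tue; Plan=Mon.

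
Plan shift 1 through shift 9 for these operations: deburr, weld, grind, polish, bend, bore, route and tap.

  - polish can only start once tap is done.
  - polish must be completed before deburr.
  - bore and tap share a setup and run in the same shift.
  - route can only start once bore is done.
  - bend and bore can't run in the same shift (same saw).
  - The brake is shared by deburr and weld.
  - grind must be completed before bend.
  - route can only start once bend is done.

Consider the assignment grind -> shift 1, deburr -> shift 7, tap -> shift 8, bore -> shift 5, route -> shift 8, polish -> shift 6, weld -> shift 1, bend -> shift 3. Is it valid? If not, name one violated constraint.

bore and tap share a setup and run in the same shift — violated.
grind must be completed before bend — holds.
bend and bore can't run in the same shift (same saw) — holds.
route can only start once bore is done — holds.
polish can only start once tap is done — violated.
polish must be completed before deburr — holds.
The brake is shared by deburr and weld — holds.
route can only start once bend is done — holds.

No — it violates: bore and tap share a setup and run in the same shift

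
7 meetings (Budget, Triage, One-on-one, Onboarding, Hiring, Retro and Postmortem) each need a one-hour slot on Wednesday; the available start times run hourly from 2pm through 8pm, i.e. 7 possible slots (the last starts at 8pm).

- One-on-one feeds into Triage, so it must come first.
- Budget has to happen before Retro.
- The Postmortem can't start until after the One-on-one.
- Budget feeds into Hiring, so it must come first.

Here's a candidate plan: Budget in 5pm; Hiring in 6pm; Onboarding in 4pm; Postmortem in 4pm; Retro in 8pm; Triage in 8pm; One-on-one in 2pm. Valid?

Valid

One-on-one feeds into Triage, so it must come first — holds.
The Postmortem can't start until after the One-on-one — holds.
Budget feeds into Hiring, so it must come first — holds.
Budget has to happen before Retro — holds.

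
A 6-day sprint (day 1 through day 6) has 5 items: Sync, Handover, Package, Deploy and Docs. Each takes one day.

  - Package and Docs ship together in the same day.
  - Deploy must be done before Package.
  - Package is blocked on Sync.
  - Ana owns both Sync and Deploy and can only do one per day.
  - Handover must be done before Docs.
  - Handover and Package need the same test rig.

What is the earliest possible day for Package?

day 3

Precedence pushes Package to at least day 2.
Package at day 3 is achievable: Docs -> day 3, Sync -> day 1, Handover -> day 1, Deploy -> day 2, Package -> day 3.
Nothing earlier works — the conflict constraints rule out every day before day 3.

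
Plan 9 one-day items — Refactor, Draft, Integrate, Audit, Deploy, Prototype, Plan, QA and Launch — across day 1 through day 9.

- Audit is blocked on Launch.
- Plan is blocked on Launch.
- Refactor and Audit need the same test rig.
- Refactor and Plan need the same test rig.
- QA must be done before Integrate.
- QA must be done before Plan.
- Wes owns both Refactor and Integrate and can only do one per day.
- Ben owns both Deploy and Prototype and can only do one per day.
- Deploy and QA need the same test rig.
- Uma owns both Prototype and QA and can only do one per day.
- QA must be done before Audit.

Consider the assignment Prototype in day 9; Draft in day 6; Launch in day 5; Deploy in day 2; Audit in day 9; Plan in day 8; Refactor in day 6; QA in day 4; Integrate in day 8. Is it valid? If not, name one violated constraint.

Yes

Deploy and QA need the same test rig — holds.
Audit is blocked on Launch — holds.
Uma owns both Prototype and QA and can only do one per day — holds.
Refactor and Audit need the same test rig — holds.
Refactor and Plan need the same test rig — holds.
Wes owns both Refactor and Integrate and can only do one per day — holds.
Plan is blocked on Launch — holds.
Ben owns both Deploy and Prototype and can only do one per day — holds.
QA must be done before Plan — holds.
QA must be done before Audit — holds.
QA must be done before Integrate — holds.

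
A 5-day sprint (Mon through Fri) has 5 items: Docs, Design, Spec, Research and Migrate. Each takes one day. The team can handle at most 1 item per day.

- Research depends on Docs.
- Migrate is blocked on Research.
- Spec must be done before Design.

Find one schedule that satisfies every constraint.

Docs -> Mon; Research -> Tue; Spec -> Wed; Design -> Thu; Migrate -> Fri

Checking: Docs(Mon) before Research(Tue); Research(Tue) before Migrate(Fri); Spec(Wed) before Design(Thu); max 1 per day (cap 1).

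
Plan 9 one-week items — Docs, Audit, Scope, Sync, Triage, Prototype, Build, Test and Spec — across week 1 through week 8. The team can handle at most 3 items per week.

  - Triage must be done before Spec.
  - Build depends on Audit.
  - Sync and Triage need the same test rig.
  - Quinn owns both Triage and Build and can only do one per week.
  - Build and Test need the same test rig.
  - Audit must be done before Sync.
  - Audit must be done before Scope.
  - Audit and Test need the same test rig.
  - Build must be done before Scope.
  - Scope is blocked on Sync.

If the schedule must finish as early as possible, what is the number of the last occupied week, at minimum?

The precedence chain requires at least 3 distinct weeks.
With at most 3 per week and 9 work items, at least 3 weeks are needed.
3 works (last occupied week: week 3): for example Docs in week 1, Prototype in week 3, Triage in week 1, Scope in week 3, Sync in week 2, Audit in week 1, Spec in week 2, Build in week 2, Test in week 3.

3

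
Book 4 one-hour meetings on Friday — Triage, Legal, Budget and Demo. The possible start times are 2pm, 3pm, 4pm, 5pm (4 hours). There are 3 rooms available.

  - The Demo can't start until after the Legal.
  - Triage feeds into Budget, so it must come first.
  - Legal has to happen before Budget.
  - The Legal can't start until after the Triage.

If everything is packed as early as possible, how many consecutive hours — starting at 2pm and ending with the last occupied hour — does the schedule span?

3

The precedence chain requires at least 3 distinct hours.
With at most 3 per hour and 4 meetings, at least 2 hours are needed.
3 works (last occupied hour: 4pm): for example Demo -> 4pm; Triage -> 2pm; Budget -> 4pm; Legal -> 3pm.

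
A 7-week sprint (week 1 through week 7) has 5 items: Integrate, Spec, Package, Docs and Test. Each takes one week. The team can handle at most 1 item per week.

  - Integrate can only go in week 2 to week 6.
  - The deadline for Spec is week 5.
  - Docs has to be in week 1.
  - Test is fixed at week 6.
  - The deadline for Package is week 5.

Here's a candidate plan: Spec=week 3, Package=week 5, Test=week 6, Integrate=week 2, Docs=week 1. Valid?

Yes, all constraints hold

Test is fixed at week 6 — holds.
Docs has to be in week 1 — holds.
The deadline for Package is week 5 — holds.
Integrate can only go in week 2 to week 6 — holds.
The team can handle at most 1 item per week — holds.
The deadline for Spec is week 5 — holds.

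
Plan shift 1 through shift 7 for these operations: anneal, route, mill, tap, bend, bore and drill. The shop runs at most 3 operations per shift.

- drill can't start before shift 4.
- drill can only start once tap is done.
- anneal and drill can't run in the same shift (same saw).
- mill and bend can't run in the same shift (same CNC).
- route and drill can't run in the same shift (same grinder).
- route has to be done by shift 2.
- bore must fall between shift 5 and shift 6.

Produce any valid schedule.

mill in shift 2, tap in shift 1, anneal in shift 1, bore in shift 5, bend in shift 3, route in shift 1, drill in shift 4

Checking: tap(shift 1) before drill(shift 4); mill(shift 2) != bend(shift 3); route(shift 1) != drill(shift 4); anneal(shift 1) != drill(shift 4); drill=shift 4 in [shift 4,shift 7]; bore=shift 5 in [shift 5,shift 6]; route=shift 1 in [shift 1,shift 2]; max 3 per shift (cap 3).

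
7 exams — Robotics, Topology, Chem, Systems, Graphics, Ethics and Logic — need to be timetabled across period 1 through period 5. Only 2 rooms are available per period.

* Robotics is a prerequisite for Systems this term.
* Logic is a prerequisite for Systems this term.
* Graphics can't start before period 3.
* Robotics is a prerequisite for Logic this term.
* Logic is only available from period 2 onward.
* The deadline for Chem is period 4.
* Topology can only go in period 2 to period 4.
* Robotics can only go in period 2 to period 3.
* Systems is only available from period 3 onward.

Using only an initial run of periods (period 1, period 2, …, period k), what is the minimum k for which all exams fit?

4

The precedence chain requires at least 3 distinct periods.
With at most 2 per period and 7 exams, at least 4 periods are needed.
Propagating the time windows through the other constraints, Systems can't land before period 4, so the schedule must run through at least period 4.
4 works (last occupied period: period 4): for example Graphics -> period 3; Topology -> period 2; Logic -> period 3; Systems -> period 4; Robotics -> period 2; Chem -> period 1; Ethics -> period 1.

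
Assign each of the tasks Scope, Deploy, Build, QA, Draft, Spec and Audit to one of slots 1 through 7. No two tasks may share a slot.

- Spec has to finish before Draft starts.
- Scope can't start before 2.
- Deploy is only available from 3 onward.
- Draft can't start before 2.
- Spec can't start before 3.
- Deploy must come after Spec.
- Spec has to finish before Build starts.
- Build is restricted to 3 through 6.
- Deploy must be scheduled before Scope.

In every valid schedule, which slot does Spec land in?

Spec is available from 3; downstream work caps Spec at 5.
So Spec is pinned to 3.

3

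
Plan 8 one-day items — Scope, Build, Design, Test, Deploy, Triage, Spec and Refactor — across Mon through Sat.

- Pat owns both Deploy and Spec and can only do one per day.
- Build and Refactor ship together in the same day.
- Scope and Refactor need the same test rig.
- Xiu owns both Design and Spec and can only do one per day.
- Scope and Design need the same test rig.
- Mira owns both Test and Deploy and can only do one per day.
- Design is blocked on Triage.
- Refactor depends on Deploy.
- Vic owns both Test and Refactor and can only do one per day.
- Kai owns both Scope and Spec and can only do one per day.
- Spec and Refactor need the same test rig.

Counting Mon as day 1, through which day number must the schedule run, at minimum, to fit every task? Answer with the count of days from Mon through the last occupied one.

The precedence chain requires at least 2 distinct days.
Could 2 days be enough, i.e. nothing placed later than Tue? No: Refactor must come after Deploy (at Mon or later) → {Tue}; Deploy must come before Refactor (at Tue or earlier) → {Mon}; Test can't share with Refactor (Tue) → {Mon}; Deploy can't share with Test (Mon) → nothing is left.
So 2 days is not enough.
3 works (last occupied day: Wed): for example Build in Tue, Scope in Mon, Triage in Mon, Refactor in Tue, Spec in Wed, Test in Wed, Deploy in Mon, Design in Tue.

3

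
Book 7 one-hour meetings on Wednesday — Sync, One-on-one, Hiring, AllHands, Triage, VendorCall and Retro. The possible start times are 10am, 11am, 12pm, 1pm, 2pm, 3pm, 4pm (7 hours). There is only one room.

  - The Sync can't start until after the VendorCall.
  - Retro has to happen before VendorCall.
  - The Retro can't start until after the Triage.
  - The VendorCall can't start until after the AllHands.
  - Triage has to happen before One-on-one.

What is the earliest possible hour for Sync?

2pm

Precedence pushes Sync to at least 1pm.
Sync at 2pm is achievable: AllHands=12pm; Sync=2pm; One-on-one=3pm; Retro=11am; Triage=10am; VendorCall=1pm; Hiring=4pm.
Nothing earlier works — the capacity limit rule out every hour before 2pm.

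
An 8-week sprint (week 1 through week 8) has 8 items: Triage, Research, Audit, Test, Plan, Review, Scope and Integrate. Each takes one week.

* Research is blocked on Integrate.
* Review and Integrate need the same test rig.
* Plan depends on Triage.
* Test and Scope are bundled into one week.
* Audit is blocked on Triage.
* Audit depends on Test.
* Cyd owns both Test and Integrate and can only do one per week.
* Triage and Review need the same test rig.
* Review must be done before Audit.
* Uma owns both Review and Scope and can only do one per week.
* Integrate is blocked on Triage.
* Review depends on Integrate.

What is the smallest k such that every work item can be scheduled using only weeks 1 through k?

The precedence chain requires at least 4 distinct weeks.
4 works (last occupied week: week 4): for example Integrate in week 2; Audit in week 4; Test in week 1; Triage in week 1; Research in week 3; Review in week 3; Scope in week 1; Plan in week 2.

4 weeks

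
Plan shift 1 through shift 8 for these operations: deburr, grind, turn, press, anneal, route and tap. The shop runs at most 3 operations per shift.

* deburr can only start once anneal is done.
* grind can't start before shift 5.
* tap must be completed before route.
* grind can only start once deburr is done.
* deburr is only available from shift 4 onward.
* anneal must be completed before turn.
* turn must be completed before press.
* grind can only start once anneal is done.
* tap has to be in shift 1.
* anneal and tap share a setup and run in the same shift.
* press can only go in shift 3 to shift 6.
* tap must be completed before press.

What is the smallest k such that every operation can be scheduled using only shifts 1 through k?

5 shifts

The precedence chain requires at least 3 distinct shifts.
With at most 3 per shift and 7 operations, at least 3 shifts are needed.
grind can't be placed before shift 5, so the schedule must run through at least shift 5.
5 works (last occupied shift: shift 5): for example turn=shift 2; anneal=shift 1; grind=shift 5; tap=shift 1; deburr=shift 4; press=shift 3; route=shift 2.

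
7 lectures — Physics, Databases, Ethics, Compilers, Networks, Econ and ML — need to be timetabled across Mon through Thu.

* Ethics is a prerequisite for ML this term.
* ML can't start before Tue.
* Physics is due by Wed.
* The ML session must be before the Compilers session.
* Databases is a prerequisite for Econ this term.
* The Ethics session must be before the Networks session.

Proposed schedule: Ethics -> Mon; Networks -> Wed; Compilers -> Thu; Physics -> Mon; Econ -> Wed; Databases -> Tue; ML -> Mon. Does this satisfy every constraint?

No — it violates: ML can't start before Tue

Physics is due by Wed — holds.
Ethics is a prerequisite for ML this term — violated.
Databases is a prerequisite for Econ this term — holds.
ML can't start before Tue — violated.
The Ethics session must be before the Networks session — holds.
The ML session must be before the Compilers session — holds.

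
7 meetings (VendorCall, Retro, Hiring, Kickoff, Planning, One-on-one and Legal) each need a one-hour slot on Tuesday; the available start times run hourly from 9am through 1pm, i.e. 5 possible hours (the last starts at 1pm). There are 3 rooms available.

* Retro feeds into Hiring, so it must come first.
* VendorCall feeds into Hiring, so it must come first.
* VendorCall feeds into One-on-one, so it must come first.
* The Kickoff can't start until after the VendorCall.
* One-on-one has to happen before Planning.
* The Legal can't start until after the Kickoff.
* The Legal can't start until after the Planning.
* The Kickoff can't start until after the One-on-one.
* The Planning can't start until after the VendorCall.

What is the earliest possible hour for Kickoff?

11am

Precedence pushes Kickoff to at least 11am; downstream work caps Kickoff at 12pm.
Kickoff at 11am is achievable: VendorCall -> 9am, Legal -> 12pm, One-on-one -> 10am, Kickoff -> 11am, Planning -> 11am, Hiring -> 10am, Retro -> 9am.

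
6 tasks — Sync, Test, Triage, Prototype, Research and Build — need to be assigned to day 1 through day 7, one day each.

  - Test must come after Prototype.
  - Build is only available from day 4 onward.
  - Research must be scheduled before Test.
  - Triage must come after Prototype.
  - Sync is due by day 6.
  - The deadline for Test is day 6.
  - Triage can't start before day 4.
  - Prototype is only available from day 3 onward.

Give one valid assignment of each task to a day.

Sync in day 1, Research in day 1, Build in day 4, Prototype in day 3, Triage in day 4, Test in day 4

Checking: Prototype(day 3) before Triage(day 4); Research(day 1) before Test(day 4); Prototype(day 3) before Test(day 4); Triage=day 4 in [day 4,day 7]; Prototype=day 3 in [day 3,day 7]; Test=day 4 in [day 1,day 6]; Sync=day 1 in [day 1,day 6]; Build=day 4 in [day 4,day 7].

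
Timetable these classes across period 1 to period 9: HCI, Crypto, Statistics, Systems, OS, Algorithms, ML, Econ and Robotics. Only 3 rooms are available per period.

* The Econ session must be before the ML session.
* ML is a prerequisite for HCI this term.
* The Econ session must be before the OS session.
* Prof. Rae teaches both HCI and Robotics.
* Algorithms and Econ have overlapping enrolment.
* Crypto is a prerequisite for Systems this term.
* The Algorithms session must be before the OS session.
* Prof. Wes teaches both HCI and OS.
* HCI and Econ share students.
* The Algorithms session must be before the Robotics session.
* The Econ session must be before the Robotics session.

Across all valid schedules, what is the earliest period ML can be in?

period 2

Precedence pushes ML to at least period 2; downstream work caps ML at period 8.
ML at period 2 is achievable: Econ in period 1; Crypto in period 1; Statistics in period 1; Algorithms in period 2; OS in period 3; Systems in period 2; Robotics in period 3; HCI in period 4; ML in period 2.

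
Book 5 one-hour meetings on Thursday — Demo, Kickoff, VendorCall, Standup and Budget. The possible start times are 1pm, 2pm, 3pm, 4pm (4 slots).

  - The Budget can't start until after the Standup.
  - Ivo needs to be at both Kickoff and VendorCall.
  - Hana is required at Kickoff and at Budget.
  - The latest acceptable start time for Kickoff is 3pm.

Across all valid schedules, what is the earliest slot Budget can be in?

Precedence pushes Budget to at least 2pm.
Budget at 2pm is achievable: Standup -> 1pm; VendorCall -> 2pm; Demo -> 1pm; Kickoff -> 1pm; Budget -> 2pm.

2pm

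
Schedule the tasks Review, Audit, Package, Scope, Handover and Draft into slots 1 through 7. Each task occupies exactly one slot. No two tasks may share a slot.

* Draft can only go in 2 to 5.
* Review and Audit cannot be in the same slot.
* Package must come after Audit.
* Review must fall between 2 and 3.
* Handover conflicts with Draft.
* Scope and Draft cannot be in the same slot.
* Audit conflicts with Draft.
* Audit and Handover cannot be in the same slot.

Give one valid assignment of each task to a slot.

Handover in 6, Scope in 5, Package in 4, Review in 2, Draft in 3, Audit in 1

Checking: Audit(1) before Package(4); Review(2) != Audit(1); Handover(6) != Draft(3); Audit(1) != Handover(6); Audit(1) != Draft(3); Scope(5) != Draft(3); Draft=3 in [2,5]; Review=2 in [2,3]; max 1 per slot (cap 1).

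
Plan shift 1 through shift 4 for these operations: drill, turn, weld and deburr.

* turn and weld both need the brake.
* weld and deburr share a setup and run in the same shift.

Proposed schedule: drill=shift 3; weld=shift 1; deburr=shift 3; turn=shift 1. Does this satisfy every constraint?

weld and deburr share a setup and run in the same shift — violated.
turn and weld both need the brake — violated.

Invalid. turn and weld both need the brake.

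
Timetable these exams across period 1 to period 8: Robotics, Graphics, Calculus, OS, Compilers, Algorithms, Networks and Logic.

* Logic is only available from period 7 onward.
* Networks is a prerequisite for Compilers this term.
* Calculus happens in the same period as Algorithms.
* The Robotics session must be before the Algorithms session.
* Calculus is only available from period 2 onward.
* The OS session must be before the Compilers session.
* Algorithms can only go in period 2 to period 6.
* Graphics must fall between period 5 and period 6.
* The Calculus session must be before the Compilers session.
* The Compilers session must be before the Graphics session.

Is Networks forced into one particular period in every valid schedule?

No

Networks can be period 1 (e.g. Networks -> period 1, Compilers -> period 3, OS -> period 1, Algorithms -> period 2, Logic -> period 7, Calculus -> period 2, Robotics -> period 1, Graphics -> period 5) or period 2 (e.g. Networks=period 2, Algorithms=period 2, OS=period 1, Graphics=period 5, Logic=period 7, Calculus=period 2, Compilers=period 3, Robotics=period 1).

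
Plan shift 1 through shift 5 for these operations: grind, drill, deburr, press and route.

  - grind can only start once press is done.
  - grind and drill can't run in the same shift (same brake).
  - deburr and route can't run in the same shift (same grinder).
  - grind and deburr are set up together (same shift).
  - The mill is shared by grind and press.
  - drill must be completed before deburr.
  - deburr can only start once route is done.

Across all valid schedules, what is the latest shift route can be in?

Downstream work caps route at shift 4.
route at shift 4 is achievable: drill in shift 1, route in shift 4, grind in shift 5, press in shift 1, deburr in shift 5.

shift 4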